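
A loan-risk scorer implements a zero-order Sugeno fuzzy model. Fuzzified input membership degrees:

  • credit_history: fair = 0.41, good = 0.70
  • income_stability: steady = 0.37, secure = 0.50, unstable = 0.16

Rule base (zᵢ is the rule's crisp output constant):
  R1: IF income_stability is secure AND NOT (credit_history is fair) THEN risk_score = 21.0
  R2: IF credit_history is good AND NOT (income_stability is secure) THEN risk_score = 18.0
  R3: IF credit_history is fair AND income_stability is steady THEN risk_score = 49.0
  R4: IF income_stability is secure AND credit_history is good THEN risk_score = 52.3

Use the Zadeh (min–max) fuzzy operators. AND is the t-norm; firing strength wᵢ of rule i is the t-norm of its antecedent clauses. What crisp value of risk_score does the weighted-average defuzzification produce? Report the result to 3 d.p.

R1 (z=21.0): secure=0.50, ¬fair=1−0.41=0.59; AND[min(a, b)] → w = 0.50
R2 (z=18.0): good=0.70, ¬secure=1−0.50=0.50; AND[min(a, b)] → w = 0.50
R3 (z=49.0): fair=0.41, steady=0.37; AND[min(a, b)] → w = 0.37
R4 (z=52.3): secure=0.50, good=0.70; AND[min(a, b)] → w = 0.50
Weighted average = (0.50·21.0 + 0.50·18.0 + 0.37·49.0 + 0.50·52.3) / (0.50 + 0.50 + 0.37 + 0.50)
  = 63.7800 / 1.8700 = 34.107

34.107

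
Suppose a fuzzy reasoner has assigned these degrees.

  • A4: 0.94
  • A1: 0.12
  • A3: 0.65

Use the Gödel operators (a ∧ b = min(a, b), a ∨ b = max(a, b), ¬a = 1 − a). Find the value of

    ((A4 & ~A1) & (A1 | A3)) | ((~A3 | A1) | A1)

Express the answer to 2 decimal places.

~A1 = 1 − 0.12 = 0.88
A4 & ~A1 = min(a, b) on (0.94, 0.88) = 0.88
A1 | A3 = max(a, b) on (0.12, 0.65) = 0.65
(A4 & ~A1) & (A1 | A3) = min(a, b) on (0.88, 0.65) = 0.65
~A3 = 1 − 0.65 = 0.35
~A3 | A1 = max(a, b) on (0.35, 0.12) = 0.35
(~A3 | A1) | A1 = max(a, b) on (0.35, 0.12) = 0.35
((A4 & ~A1) & (A1 | A3)) | ((~A3 | A1) | A1) = max(a, b) on (0.65, 0.35) = 0.65

0.65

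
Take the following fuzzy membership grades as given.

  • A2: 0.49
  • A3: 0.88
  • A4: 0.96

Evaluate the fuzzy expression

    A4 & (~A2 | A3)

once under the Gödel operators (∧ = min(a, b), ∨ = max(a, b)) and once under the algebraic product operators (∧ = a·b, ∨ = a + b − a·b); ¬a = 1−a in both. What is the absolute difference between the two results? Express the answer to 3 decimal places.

0.024

Under Gödel:
  ~A2 = 1 − 0.49 = 0.51
  ~A2 | A3 = max(a, b) on (0.51, 0.88) = 0.88
  A4 & (~A2 | A3) = min(a, b) on (0.96, 0.88) = 0.88
  → value = 0.8800
Under algebraic product:
  ~A2 = 1 − 0.4900 = 0.5100
  ~A2 | A3 = a + b − a·b on (0.5100, 0.8800) = 0.9412
  A4 & (~A2 | A3) = a·b on (0.9600, 0.9412) = 0.9036
  → value = 0.9036
|0.8800 − 0.9036| = 0.024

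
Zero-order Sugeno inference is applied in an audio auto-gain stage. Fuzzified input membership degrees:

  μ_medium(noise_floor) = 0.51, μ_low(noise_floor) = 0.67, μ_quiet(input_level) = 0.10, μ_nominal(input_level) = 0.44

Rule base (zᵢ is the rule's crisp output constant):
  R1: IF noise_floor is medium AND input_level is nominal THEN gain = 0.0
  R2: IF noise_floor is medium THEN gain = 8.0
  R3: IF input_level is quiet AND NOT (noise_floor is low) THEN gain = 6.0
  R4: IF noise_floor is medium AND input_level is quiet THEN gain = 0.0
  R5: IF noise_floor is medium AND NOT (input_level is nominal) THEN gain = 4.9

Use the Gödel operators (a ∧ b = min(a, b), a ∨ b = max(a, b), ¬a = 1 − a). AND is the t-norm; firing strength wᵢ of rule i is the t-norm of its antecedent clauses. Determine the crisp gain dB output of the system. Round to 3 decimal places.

R1 (z=0.0): medium=0.51, nominal=0.44; AND[min(a, b)] → w = 0.44
R2 (z=8.0): medium=0.51 → w = 0.51
R3 (z=6.0): quiet=0.10, ¬low=1−0.67=0.33; AND[min(a, b)] → w = 0.10
R4 (z=0.0): medium=0.51, quiet=0.10; AND[min(a, b)] → w = 0.10
R5 (z=4.9): medium=0.51, ¬nominal=1−0.44=0.56; AND[min(a, b)] → w = 0.51
Weighted average = (0.44·0.0 + 0.51·8.0 + 0.10·6.0 + 0.10·0.0 + 0.51·4.9) / (0.44 + 0.51 + 0.10 + 0.10 + 0.51)
  = 7.1790 / 1.6600 = 4.325

4.325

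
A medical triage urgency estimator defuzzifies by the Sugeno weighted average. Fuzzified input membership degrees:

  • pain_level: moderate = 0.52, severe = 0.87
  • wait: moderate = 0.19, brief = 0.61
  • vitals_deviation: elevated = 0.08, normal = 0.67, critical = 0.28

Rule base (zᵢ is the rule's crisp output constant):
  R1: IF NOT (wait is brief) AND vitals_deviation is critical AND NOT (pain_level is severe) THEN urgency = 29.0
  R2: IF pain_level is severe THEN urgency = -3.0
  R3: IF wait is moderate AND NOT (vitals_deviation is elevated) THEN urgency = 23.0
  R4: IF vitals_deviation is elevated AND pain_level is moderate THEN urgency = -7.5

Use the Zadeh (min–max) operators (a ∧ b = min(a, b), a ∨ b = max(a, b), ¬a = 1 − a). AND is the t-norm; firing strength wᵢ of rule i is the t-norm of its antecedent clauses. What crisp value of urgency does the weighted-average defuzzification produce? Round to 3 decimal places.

R1 (z=29.0): ¬brief=1−0.61=0.39, critical=0.28, ¬severe=1−0.87=0.13; AND[min(a, b)] → w = 0.13
R2 (z=-3.0): severe=0.87 → w = 0.87
R3 (z=23.0): moderate=0.19, ¬elevated=1−0.08=0.92; AND[min(a, b)] → w = 0.19
R4 (z=-7.5): elevated=0.08, moderate=0.52; AND[min(a, b)] → w = 0.08
Weighted average = (0.13·29.0 + 0.87·-3.0 + 0.19·23.0 + 0.08·-7.5) / (0.13 + 0.87 + 0.19 + 0.08)
  = 4.9300 / 1.2700 = 3.882

3.882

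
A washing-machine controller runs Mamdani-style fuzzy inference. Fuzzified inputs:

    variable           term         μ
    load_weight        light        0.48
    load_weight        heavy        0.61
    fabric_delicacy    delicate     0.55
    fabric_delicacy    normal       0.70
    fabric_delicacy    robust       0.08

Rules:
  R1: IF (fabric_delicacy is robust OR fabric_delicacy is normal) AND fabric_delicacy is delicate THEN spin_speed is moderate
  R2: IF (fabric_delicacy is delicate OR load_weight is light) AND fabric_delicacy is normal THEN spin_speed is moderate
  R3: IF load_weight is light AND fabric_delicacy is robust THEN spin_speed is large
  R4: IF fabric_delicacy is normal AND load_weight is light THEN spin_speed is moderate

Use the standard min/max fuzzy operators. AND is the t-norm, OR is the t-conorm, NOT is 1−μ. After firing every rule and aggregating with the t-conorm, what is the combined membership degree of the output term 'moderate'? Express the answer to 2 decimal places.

0.55

R1: (robust=0.08 OR normal=0.70) = 0.70; AND[min(a, b)] with delicate=0.55 → w = 0.55
R2: (delicate=0.55 OR light=0.48) = 0.55; AND[min(a, b)] with normal=0.70 → w = 0.55
R3: light=0.48, robust=0.08; AND[min(a, b)] → w = 0.08
R4: normal=0.70, light=0.48; AND[min(a, b)] → w = 0.48
Rules with consequent 'moderate': {R1, R2, R4} → strengths 0.55, 0.55, 0.48
Aggregate via t-conorm [max(a, b)]: 0.55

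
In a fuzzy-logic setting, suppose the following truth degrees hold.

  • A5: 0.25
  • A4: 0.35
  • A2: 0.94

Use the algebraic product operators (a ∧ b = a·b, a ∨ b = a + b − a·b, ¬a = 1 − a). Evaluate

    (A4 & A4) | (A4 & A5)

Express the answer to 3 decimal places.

A4 & A4 = a·b on (0.3500, 0.3500) = 0.1225
A4 & A5 = a·b on (0.3500, 0.2500) = 0.0875
(A4 & A4) | (A4 & A5) = a + b − a·b on (0.1225, 0.0875) = 0.1993

0.199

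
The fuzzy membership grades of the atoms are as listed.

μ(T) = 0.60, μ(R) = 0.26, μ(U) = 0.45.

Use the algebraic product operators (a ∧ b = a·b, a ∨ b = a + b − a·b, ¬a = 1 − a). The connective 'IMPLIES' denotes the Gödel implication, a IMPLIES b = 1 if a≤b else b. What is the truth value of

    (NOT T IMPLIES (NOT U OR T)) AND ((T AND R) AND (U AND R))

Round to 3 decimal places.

NOT T = 1 − 0.6000 = 0.4000
NOT U = 1 − 0.4500 = 0.5500
NOT U OR T = a + b − a·b on (0.5500, 0.6000) = 0.8200
NOT T IMPLIES (NOT U OR T)  [Gödel: 1 if a≤b else b] with a=0.4000, b=0.8200 → 1.0000
T AND R = a·b on (0.6000, 0.2600) = 0.1560
U AND R = a·b on (0.4500, 0.2600) = 0.1170
(T AND R) AND (U AND R) = a·b on (0.1560, 0.1170) = 0.0183
(NOT T IMPLIES (NOT U OR T)) AND ((T AND R) AND (U AND R)) = a·b on (1.0000, 0.0183) = 0.0183

0.018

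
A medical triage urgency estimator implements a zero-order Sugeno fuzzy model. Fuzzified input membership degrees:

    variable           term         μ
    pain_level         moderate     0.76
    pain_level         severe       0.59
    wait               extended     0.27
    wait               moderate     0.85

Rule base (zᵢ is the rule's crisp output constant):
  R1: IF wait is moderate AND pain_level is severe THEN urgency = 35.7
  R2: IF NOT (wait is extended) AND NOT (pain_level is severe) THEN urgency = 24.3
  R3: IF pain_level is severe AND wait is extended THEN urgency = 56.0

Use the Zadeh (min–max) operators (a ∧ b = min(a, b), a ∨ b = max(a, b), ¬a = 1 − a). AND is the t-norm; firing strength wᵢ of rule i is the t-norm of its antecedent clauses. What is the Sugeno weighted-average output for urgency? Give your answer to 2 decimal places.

36.34

R1 (z=35.7): moderate=0.85, severe=0.59; AND[min(a, b)] → w = 0.59
R2 (z=24.3): ¬extended=1−0.27=0.73, ¬severe=1−0.59=0.41; AND[min(a, b)] → w = 0.41
R3 (z=56.0): severe=0.59, extended=0.27; AND[min(a, b)] → w = 0.27
Weighted average = (0.59·35.7 + 0.41·24.3 + 0.27·56.0) / (0.59 + 0.41 + 0.27)
  = 46.1460 / 1.2700 = 36.34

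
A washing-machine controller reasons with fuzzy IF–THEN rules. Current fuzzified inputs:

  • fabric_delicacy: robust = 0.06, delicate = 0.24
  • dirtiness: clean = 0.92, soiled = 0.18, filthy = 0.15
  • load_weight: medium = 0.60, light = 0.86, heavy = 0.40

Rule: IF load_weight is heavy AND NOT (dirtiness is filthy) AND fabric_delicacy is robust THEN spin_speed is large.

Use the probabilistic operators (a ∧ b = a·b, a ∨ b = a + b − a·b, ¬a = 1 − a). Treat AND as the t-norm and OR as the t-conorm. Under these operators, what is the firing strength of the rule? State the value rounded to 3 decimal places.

0.020

firing strength: heavy=0.40, ¬filthy=1−0.15=0.85, robust=0.06; AND[a·b] → w = 0.0204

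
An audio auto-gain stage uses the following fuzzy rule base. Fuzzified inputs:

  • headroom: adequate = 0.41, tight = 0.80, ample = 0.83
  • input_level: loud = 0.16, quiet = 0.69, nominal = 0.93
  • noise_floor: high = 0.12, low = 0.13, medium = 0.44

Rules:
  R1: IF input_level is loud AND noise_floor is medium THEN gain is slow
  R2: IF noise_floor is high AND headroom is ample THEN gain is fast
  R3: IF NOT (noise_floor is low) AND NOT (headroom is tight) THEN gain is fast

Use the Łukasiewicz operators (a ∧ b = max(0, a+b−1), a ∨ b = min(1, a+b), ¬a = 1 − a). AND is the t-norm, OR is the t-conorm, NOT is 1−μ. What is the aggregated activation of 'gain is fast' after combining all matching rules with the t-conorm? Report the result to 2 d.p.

0.07

R1: loud=0.16, medium=0.44; AND[max(0, a+b−1)] → w = 0.00
R2: high=0.12, ample=0.83; AND[max(0, a+b−1)] → w = 0.00
R3: ¬low=1−0.13=0.87, ¬tight=1−0.80=0.20; AND[max(0, a+b−1)] → w = 0.07
Rules with consequent 'fast': {R2, R3} → strengths 0.00, 0.07
Aggregate via t-conorm [min(1, a+b)]: 0.07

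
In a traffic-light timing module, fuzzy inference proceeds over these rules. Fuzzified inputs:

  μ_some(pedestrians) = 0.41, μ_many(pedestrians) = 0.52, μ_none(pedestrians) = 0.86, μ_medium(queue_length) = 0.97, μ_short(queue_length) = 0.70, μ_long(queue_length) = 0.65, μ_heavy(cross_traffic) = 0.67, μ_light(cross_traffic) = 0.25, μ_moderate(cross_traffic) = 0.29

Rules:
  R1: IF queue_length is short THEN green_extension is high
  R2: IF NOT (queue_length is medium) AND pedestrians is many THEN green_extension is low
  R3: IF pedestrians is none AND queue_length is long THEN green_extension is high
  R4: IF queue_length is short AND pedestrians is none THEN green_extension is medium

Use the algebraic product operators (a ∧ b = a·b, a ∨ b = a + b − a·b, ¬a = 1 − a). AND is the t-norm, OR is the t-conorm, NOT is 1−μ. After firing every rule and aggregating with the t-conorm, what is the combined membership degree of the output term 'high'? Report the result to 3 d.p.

R1: short=0.70 → w = 0.7000
R2: ¬medium=1−0.97=0.03, many=0.52; AND[a·b] → w = 0.0156
R3: none=0.86, long=0.65; AND[a·b] → w = 0.5590
R4: short=0.70, none=0.86; AND[a·b] → w = 0.6020
Rules with consequent 'high': {R1, R3} → strengths 0.7000, 0.5590
Aggregate via t-conorm [a + b − a·b]: 0.8677

0.868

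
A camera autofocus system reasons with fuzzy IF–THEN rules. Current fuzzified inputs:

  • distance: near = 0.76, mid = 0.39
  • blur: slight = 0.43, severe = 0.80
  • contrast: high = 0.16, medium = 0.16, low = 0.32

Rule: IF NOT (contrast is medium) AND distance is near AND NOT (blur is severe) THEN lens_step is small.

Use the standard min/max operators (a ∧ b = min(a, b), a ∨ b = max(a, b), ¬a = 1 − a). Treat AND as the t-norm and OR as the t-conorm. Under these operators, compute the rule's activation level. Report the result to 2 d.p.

0.20

firing strength: ¬medium=1−0.16=0.84, near=0.76, ¬severe=1−0.80=0.20; AND[min(a, b)] → w = 0.20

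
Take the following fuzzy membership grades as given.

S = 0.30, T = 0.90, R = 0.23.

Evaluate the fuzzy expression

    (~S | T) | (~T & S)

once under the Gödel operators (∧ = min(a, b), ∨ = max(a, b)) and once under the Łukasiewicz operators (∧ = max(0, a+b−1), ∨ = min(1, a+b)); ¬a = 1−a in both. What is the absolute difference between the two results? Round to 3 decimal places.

0.100

Under Gödel:
  ~S = 1 − 0.30 = 0.70
  ~S | T = max(a, b) on (0.70, 0.90) = 0.90
  ~T = 1 − 0.90 = 0.10
  ~T & S = min(a, b) on (0.10, 0.30) = 0.10
  (~S | T) | (~T & S) = max(a, b) on (0.90, 0.10) = 0.90
  → value = 0.9000
Under Łukasiewicz:
  ~S = 1 − 0.30 = 0.70
  ~S | T = min(1, a+b) on (0.70, 0.90) = 1.00
  ~T = 1 − 0.90 = 0.10
  ~T & S = max(0, a+b−1) on (0.10, 0.30) = 0.00
  (~S | T) | (~T & S) = min(1, a+b) on (1.00, 0.00) = 1.00
  → value = 1.0000
|0.9000 − 1.0000| = 0.100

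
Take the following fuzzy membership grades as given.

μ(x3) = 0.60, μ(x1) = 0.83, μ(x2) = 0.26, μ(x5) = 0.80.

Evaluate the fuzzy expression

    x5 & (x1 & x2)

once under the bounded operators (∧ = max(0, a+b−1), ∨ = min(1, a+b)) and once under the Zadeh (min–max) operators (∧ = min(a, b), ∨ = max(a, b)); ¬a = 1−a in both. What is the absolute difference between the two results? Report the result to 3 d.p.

Under bounded:
  x1 & x2 = max(0, a+b−1) on (0.83, 0.26) = 0.09
  x5 & (x1 & x2) = max(0, a+b−1) on (0.80, 0.09) = 0.00
  → value = 0.0000
Under Zadeh (min–max):
  x1 & x2 = min(a, b) on (0.83, 0.26) = 0.26
  x5 & (x1 & x2) = min(a, b) on (0.80, 0.26) = 0.26
  → value = 0.2600
|0.0000 − 0.2600| = 0.260

0.260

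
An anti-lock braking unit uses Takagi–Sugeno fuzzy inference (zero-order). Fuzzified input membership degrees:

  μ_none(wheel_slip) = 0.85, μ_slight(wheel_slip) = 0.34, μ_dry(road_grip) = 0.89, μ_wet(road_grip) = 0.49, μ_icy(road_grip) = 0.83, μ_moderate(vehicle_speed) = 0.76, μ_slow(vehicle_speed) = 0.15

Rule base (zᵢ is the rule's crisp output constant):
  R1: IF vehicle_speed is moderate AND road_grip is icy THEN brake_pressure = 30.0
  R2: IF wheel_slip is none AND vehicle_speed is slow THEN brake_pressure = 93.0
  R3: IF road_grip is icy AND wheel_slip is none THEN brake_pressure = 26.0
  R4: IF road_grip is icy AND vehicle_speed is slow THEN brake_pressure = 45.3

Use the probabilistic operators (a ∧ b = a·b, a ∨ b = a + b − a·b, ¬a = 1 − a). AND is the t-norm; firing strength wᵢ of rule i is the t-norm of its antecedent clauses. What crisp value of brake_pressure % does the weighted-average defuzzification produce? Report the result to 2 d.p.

R1 (z=30.0): moderate=0.76, icy=0.83; AND[a·b] → w = 0.6308
R2 (z=93.0): none=0.85, slow=0.15; AND[a·b] → w = 0.1275
R3 (z=26.0): icy=0.83, none=0.85; AND[a·b] → w = 0.7055
R4 (z=45.3): icy=0.83, slow=0.15; AND[a·b] → w = 0.1245
Weighted average = (0.6308·30.0 + 0.1275·93.0 + 0.7055·26.0 + 0.1245·45.3) / (0.6308 + 0.1275 + 0.7055 + 0.1245)
  = 54.7643 / 1.5883 = 34.48

34.48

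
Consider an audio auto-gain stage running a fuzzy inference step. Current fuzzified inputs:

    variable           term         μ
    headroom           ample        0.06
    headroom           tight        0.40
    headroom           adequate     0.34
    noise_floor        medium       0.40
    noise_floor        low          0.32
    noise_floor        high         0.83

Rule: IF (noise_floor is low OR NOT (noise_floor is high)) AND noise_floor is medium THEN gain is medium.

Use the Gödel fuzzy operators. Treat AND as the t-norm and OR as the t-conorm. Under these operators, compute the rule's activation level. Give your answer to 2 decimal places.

firing strength: (low=0.32 OR ¬high=1−0.83=0.17) = 0.32; AND[min(a, b)] with medium=0.40 → w = 0.32

0.32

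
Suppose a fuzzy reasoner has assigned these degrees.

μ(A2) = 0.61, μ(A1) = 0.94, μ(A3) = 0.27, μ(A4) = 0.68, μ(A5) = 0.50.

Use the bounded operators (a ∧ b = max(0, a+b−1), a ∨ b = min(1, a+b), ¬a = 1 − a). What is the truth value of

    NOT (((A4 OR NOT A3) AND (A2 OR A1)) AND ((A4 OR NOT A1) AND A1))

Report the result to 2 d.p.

0.32

NOT A3 = 1 − 0.27 = 0.73
A4 OR NOT A3 = min(1, a+b) on (0.68, 0.73) = 1.00
A2 OR A1 = min(1, a+b) on (0.61, 0.94) = 1.00
(A4 OR NOT A3) AND (A2 OR A1) = max(0, a+b−1) on (1.00, 1.00) = 1.00
NOT A1 = 1 − 0.94 = 0.06
A4 OR NOT A1 = min(1, a+b) on (0.68, 0.06) = 0.74
(A4 OR NOT A1) AND A1 = max(0, a+b−1) on (0.74, 0.94) = 0.68
((A4 OR NOT A3) AND (A2 OR A1)) AND ((A4 OR NOT A1) AND A1) = max(0, a+b−1) on (1.00, 0.68) = 0.68
NOT (((A4 OR NOT A3) AND (A2 OR A1)) AND ((A4 OR NOT A1) AND A1)) = 1 − 0.68 = 0.32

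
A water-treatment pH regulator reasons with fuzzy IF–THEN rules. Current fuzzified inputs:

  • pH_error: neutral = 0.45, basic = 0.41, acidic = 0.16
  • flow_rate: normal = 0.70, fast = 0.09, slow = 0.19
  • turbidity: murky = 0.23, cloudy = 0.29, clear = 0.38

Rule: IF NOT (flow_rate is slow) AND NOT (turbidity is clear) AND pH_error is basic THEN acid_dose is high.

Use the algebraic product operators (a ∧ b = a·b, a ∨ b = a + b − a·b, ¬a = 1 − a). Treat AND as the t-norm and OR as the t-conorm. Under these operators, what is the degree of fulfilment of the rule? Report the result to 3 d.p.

firing strength: ¬slow=1−0.19=0.81, ¬clear=1−0.38=0.62, basic=0.41; AND[a·b] → w = 0.2059

0.206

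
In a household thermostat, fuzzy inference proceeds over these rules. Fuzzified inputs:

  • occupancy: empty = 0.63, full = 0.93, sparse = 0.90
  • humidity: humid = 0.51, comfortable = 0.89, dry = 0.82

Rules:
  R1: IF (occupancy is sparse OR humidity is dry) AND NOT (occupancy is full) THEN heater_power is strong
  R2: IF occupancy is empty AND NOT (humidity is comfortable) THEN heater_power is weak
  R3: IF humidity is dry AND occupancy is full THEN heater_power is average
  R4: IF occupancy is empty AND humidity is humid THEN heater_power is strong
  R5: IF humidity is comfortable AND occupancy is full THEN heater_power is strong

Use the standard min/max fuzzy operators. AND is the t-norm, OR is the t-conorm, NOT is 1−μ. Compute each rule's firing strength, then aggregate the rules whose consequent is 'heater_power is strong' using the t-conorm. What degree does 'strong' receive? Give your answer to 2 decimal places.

R1: (sparse=0.90 OR dry=0.82) = 0.90; AND[min(a, b)] with ¬full=1−0.93=0.07 → w = 0.07
R2: empty=0.63, ¬comfortable=1−0.89=0.11; AND[min(a, b)] → w = 0.11
R3: dry=0.82, full=0.93; AND[min(a, b)] → w = 0.82
R4: empty=0.63, humid=0.51; AND[min(a, b)] → w = 0.51
R5: comfortable=0.89, full=0.93; AND[min(a, b)] → w = 0.89
Rules with consequent 'strong': {R1, R4, R5} → strengths 0.07, 0.51, 0.89
Aggregate via t-conorm [max(a, b)]: 0.89

0.89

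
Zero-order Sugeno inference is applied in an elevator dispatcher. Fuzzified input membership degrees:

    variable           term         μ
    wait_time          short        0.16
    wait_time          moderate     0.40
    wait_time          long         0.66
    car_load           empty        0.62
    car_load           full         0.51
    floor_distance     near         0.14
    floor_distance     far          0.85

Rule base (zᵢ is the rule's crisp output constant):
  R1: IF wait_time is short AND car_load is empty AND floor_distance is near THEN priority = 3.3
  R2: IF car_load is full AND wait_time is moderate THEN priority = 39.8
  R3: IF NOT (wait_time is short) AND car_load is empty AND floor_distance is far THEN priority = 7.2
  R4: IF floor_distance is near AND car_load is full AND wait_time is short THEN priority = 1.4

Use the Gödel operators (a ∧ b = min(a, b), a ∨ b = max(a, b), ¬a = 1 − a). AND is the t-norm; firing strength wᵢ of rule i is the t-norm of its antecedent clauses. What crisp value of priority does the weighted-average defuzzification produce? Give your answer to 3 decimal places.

R1 (z=3.3): short=0.16, empty=0.62, near=0.14; AND[min(a, b)] → w = 0.14
R2 (z=39.8): full=0.51, moderate=0.40; AND[min(a, b)] → w = 0.40
R3 (z=7.2): ¬short=1−0.16=0.84, empty=0.62, far=0.85; AND[min(a, b)] → w = 0.62
R4 (z=1.4): near=0.14, full=0.51, short=0.16; AND[min(a, b)] → w = 0.14
Weighted average = (0.14·3.3 + 0.40·39.8 + 0.62·7.2 + 0.14·1.4) / (0.14 + 0.40 + 0.62 + 0.14)
  = 21.0420 / 1.3000 = 16.186

16.186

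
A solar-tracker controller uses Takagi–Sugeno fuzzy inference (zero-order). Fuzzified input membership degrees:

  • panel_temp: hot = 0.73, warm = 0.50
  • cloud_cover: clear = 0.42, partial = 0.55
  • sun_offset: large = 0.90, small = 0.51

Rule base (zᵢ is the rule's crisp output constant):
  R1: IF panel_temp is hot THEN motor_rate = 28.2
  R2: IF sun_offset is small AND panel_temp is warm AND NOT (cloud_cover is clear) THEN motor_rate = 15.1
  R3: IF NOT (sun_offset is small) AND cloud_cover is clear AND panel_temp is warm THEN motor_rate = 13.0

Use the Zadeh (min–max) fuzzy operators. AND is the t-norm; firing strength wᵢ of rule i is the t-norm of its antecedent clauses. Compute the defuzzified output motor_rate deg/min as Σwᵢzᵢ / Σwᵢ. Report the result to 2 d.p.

R1 (z=28.2): hot=0.73 → w = 0.73
R2 (z=15.1): small=0.51, warm=0.50, ¬clear=1−0.42=0.58; AND[min(a, b)] → w = 0.50
R3 (z=13.0): ¬small=1−0.51=0.49, clear=0.42, warm=0.50; AND[min(a, b)] → w = 0.42
Weighted average = (0.73·28.2 + 0.50·15.1 + 0.42·13.0) / (0.73 + 0.50 + 0.42)
  = 33.5960 / 1.6500 = 20.36

20.36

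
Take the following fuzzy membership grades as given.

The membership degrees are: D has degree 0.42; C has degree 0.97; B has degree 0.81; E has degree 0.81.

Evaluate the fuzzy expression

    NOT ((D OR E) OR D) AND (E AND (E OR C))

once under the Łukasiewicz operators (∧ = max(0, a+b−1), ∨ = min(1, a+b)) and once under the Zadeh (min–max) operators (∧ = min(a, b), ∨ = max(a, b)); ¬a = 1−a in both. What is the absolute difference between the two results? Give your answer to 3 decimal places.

0.190

Under Łukasiewicz:
  D OR E = min(1, a+b) on (0.42, 0.81) = 1.00
  (D OR E) OR D = min(1, a+b) on (1.00, 0.42) = 1.00
  NOT ((D OR E) OR D) = 1 − 1.00 = 0.00
  E OR C = min(1, a+b) on (0.81, 0.97) = 1.00
  E AND (E OR C) = max(0, a+b−1) on (0.81, 1.00) = 0.81
  NOT ((D OR E) OR D) AND (E AND (E OR C)) = max(0, a+b−1) on (0.00, 0.81) = 0.00
  → value = 0.0000
Under Zadeh (min–max):
  D OR E = max(a, b) on (0.42, 0.81) = 0.81
  (D OR E) OR D = max(a, b) on (0.81, 0.42) = 0.81
  NOT ((D OR E) OR D) = 1 − 0.81 = 0.19
  E OR C = max(a, b) on (0.81, 0.97) = 0.97
  E AND (E OR C) = min(a, b) on (0.81, 0.97) = 0.81
  NOT ((D OR E) OR D) AND (E AND (E OR C)) = min(a, b) on (0.19, 0.81) = 0.19
  → value = 0.1900
|0.0000 − 0.1900| = 0.190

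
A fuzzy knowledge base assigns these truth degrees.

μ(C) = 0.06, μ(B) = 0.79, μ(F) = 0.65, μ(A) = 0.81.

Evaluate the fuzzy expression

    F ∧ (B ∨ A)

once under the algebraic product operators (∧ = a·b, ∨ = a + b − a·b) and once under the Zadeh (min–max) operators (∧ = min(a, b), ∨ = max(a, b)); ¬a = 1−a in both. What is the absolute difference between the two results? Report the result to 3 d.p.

0.026

Under algebraic product:
  B ∨ A = a + b − a·b on (0.7900, 0.8100) = 0.9601
  F ∧ (B ∨ A) = a·b on (0.6500, 0.9601) = 0.6241
  → value = 0.6241
Under Zadeh (min–max):
  B ∨ A = max(a, b) on (0.79, 0.81) = 0.81
  F ∧ (B ∨ A) = min(a, b) on (0.65, 0.81) = 0.65
  → value = 0.6500
|0.6241 − 0.6500| = 0.026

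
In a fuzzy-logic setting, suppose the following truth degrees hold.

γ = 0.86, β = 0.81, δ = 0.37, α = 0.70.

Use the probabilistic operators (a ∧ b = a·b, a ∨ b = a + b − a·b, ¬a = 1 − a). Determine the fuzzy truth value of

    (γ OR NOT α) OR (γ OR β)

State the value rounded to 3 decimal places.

0.997

NOT α = 1 − 0.7000 = 0.3000
γ OR NOT α = a + b − a·b on (0.8600, 0.3000) = 0.9020
γ OR β = a + b − a·b on (0.8600, 0.8100) = 0.9734
(γ OR NOT α) OR (γ OR β) = a + b − a·b on (0.9020, 0.9734) = 0.9974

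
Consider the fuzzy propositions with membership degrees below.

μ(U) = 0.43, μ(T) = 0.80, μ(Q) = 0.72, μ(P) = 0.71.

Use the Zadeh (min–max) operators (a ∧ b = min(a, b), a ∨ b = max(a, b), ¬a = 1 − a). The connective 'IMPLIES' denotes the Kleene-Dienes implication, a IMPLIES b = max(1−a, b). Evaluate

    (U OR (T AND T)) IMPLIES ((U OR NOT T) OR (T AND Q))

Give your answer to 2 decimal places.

T AND T = min(a, b) on (0.80, 0.80) = 0.80
U OR (T AND T) = max(a, b) on (0.43, 0.80) = 0.80
NOT T = 1 − 0.80 = 0.20
U OR NOT T = max(a, b) on (0.43, 0.20) = 0.43
T AND Q = min(a, b) on (0.80, 0.72) = 0.72
(U OR NOT T) OR (T AND Q) = max(a, b) on (0.43, 0.72) = 0.72
(U OR (T AND T)) IMPLIES ((U OR NOT T) OR (T AND Q))  [Kleene-Dienes: max(1−a, b)] with a=0.80, b=0.72 → 0.72

0.72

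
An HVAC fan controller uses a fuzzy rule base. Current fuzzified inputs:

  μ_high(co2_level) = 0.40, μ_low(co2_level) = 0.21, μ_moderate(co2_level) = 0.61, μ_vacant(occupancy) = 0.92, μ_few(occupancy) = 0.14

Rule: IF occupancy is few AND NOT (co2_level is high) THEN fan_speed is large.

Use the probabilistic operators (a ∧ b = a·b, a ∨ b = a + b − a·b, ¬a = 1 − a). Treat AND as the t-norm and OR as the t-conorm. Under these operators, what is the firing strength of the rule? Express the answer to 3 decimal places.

firing strength: few=0.14, ¬high=1−0.40=0.60; AND[a·b] → w = 0.0840

0.084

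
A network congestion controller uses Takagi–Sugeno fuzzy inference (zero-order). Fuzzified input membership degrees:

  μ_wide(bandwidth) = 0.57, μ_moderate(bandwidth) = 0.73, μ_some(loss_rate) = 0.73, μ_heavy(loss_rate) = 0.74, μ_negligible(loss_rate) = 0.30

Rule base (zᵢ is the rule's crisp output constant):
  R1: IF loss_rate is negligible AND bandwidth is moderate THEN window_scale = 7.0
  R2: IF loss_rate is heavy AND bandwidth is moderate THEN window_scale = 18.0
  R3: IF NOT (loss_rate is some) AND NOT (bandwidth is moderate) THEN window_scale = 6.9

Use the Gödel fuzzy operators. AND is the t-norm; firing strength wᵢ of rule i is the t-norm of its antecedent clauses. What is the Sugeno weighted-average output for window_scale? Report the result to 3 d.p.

R1 (z=7.0): negligible=0.30, moderate=0.73; AND[min(a, b)] → w = 0.30
R2 (z=18.0): heavy=0.74, moderate=0.73; AND[min(a, b)] → w = 0.73
R3 (z=6.9): ¬some=1−0.73=0.27, ¬moderate=1−0.73=0.27; AND[min(a, b)] → w = 0.27
Weighted average = (0.30·7.0 + 0.73·18.0 + 0.27·6.9) / (0.30 + 0.73 + 0.27)
  = 17.1030 / 1.3000 = 13.156

13.156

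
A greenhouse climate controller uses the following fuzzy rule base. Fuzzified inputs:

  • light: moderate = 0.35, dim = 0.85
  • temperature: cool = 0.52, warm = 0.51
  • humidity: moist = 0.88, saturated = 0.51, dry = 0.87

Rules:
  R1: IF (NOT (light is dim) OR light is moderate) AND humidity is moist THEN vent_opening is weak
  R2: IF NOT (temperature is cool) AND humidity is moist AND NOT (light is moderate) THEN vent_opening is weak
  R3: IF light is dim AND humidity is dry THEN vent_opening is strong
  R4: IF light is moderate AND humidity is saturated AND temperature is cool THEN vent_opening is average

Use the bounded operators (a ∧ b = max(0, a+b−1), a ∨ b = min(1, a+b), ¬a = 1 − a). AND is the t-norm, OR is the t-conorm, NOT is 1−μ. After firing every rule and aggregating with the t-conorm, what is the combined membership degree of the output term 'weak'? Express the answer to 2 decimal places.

0.39

R1: (¬dim=1−0.85=0.15 OR moderate=0.35) = 0.50; AND[max(0, a+b−1)] with moist=0.88 → w = 0.38
R2: ¬cool=1−0.52=0.48, moist=0.88, ¬moderate=1−0.35=0.65; AND[max(0, a+b−1)] → w = 0.01
R3: dim=0.85, dry=0.87; AND[max(0, a+b−1)] → w = 0.72
R4: moderate=0.35, saturated=0.51, cool=0.52; AND[max(0, a+b−1)] → w = 0.00
Rules with consequent 'weak': {R1, R2} → strengths 0.38, 0.01
Aggregate via t-conorm [min(1, a+b)]: 0.39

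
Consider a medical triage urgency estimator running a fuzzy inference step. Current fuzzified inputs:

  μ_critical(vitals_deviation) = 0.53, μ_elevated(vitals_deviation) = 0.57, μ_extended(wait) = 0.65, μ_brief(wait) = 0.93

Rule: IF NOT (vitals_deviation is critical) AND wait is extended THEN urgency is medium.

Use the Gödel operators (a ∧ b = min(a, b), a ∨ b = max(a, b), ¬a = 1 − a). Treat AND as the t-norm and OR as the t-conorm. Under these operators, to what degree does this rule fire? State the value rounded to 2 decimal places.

firing strength: ¬critical=1−0.53=0.47, extended=0.65; AND[min(a, b)] → w = 0.47

0.47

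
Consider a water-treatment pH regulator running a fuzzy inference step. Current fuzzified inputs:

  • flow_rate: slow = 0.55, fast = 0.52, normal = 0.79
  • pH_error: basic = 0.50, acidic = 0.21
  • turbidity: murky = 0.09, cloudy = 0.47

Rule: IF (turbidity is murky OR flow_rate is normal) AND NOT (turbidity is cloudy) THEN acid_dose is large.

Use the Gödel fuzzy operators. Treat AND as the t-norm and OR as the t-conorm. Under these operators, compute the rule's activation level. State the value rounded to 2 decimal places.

0.53

firing strength: (murky=0.09 OR normal=0.79) = 0.79; AND[min(a, b)] with ¬cloudy=1−0.47=0.53 → w = 0.53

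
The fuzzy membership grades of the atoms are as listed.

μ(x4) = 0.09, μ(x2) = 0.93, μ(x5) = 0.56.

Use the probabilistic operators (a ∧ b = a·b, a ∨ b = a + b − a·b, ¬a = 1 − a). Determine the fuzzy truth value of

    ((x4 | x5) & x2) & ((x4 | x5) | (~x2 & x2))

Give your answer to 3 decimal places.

0.349

x4 | x5 = a + b − a·b on (0.0900, 0.5600) = 0.5996
(x4 | x5) & x2 = a·b on (0.5996, 0.9300) = 0.5576
x4 | x5 = a + b − a·b on (0.0900, 0.5600) = 0.5996
~x2 = 1 − 0.9300 = 0.0700
~x2 & x2 = a·b on (0.0700, 0.9300) = 0.0651
(x4 | x5) | (~x2 & x2) = a + b − a·b on (0.5996, 0.0651) = 0.6257
((x4 | x5) & x2) & ((x4 | x5) | (~x2 & x2)) = a·b on (0.5576, 0.6257) = 0.3489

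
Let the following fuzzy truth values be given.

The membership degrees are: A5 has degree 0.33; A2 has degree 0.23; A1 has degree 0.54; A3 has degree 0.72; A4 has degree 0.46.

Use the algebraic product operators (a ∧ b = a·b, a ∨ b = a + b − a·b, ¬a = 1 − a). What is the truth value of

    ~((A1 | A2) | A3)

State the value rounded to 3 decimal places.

0.099

A1 | A2 = a + b − a·b on (0.5400, 0.2300) = 0.6458
(A1 | A2) | A3 = a + b − a·b on (0.6458, 0.7200) = 0.9008
~((A1 | A2) | A3) = 1 − 0.9008 = 0.0992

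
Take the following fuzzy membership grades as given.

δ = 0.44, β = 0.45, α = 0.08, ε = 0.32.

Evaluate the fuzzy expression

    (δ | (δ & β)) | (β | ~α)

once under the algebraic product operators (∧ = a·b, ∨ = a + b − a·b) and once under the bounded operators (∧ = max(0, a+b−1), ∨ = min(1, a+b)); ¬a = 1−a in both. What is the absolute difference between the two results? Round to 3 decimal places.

0.020

Under algebraic product:
  δ & β = a·b on (0.4400, 0.4500) = 0.1980
  δ | (δ & β) = a + b − a·b on (0.4400, 0.1980) = 0.5509
  ~α = 1 − 0.0800 = 0.9200
  β | ~α = a + b − a·b on (0.4500, 0.9200) = 0.9560
  (δ | (δ & β)) | (β | ~α) = a + b − a·b on (0.5509, 0.9560) = 0.9802
  → value = 0.9802
Under bounded:
  δ & β = max(0, a+b−1) on (0.44, 0.45) = 0.00
  δ | (δ & β) = min(1, a+b) on (0.44, 0.00) = 0.44
  ~α = 1 − 0.08 = 0.92
  β | ~α = min(1, a+b) on (0.45, 0.92) = 1.00
  (δ | (δ & β)) | (β | ~α) = min(1, a+b) on (0.44, 1.00) = 1.00
  → value = 1.0000
|0.9802 − 1.0000| = 0.020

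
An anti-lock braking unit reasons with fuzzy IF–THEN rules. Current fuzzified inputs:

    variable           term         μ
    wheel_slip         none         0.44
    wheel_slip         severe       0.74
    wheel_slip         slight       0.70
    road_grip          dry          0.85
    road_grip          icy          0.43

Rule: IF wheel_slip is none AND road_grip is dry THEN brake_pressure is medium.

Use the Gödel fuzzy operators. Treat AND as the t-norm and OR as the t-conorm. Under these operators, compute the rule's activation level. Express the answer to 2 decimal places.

firing strength: none=0.44, dry=0.85; AND[min(a, b)] → w = 0.44

0.44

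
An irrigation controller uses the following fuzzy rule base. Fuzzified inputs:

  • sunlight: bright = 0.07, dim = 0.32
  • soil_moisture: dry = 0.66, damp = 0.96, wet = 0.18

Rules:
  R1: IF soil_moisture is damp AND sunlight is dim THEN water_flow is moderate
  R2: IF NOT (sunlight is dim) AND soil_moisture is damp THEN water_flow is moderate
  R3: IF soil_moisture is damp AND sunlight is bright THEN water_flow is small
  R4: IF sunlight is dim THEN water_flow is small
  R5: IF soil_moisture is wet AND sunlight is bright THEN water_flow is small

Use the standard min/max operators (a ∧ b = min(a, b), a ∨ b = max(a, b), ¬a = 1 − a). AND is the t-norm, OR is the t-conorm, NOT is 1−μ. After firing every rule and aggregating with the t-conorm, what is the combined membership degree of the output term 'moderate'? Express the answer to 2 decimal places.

0.68

R1: damp=0.96, dim=0.32; AND[min(a, b)] → w = 0.32
R2: ¬dim=1−0.32=0.68, damp=0.96; AND[min(a, b)] → w = 0.68
R3: damp=0.96, bright=0.07; AND[min(a, b)] → w = 0.07
R4: dim=0.32 → w = 0.32
R5: wet=0.18, bright=0.07; AND[min(a, b)] → w = 0.07
Rules with consequent 'moderate': {R1, R2} → strengths 0.32, 0.68
Aggregate via t-conorm [max(a, b)]: 0.68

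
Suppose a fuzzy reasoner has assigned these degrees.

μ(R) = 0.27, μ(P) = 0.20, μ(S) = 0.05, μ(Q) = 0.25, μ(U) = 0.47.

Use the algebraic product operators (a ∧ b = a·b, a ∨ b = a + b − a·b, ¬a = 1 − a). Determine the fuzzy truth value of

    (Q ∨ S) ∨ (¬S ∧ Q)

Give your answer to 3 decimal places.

Q ∨ S = a + b − a·b on (0.2500, 0.0500) = 0.2875
¬S = 1 − 0.0500 = 0.9500
¬S ∧ Q = a·b on (0.9500, 0.2500) = 0.2375
(Q ∨ S) ∨ (¬S ∧ Q) = a + b − a·b on (0.2875, 0.2375) = 0.4567

0.457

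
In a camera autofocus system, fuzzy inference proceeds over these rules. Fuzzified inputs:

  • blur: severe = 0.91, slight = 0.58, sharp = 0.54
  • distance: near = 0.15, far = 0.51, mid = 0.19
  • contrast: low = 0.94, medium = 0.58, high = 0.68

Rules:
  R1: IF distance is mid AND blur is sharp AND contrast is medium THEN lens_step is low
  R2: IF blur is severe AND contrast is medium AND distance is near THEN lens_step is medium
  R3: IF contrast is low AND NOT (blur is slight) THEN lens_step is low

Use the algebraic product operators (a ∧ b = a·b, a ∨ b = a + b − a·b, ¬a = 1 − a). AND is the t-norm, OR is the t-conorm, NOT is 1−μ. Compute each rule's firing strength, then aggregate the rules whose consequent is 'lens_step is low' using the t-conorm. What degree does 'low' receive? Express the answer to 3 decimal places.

R1: mid=0.19, sharp=0.54, medium=0.58; AND[a·b] → w = 0.0595
R2: severe=0.91, medium=0.58, near=0.15; AND[a·b] → w = 0.0792
R3: low=0.94, ¬slight=1−0.58=0.42; AND[a·b] → w = 0.3948
Rules with consequent 'low': {R1, R3} → strengths 0.0595, 0.3948
Aggregate via t-conorm [a + b − a·b]: 0.4308

0.431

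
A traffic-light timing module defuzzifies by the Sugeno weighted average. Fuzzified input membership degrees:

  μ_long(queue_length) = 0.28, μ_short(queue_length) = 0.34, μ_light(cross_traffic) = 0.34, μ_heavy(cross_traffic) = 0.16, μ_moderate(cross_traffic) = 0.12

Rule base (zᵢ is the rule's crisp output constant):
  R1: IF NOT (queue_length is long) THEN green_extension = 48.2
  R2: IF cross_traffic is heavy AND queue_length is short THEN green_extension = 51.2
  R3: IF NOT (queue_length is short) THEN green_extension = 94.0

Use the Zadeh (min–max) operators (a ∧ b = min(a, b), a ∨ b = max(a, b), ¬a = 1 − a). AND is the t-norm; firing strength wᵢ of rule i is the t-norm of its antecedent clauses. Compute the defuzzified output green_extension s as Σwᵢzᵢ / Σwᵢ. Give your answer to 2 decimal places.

68.14

R1 (z=48.2): ¬long=1−0.28=0.72 → w = 0.72
R2 (z=51.2): heavy=0.16, short=0.34; AND[min(a, b)] → w = 0.16
R3 (z=94.0): ¬short=1−0.34=0.66 → w = 0.66
Weighted average = (0.72·48.2 + 0.16·51.2 + 0.66·94.0) / (0.72 + 0.16 + 0.66)
  = 104.9360 / 1.5400 = 68.14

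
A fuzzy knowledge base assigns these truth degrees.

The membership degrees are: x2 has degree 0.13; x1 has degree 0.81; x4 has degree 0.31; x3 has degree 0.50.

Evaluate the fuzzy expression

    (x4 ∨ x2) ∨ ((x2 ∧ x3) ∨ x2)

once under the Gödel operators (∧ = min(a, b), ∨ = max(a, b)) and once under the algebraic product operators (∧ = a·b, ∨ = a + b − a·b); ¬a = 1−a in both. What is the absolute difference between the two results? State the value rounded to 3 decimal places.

0.202

Under Gödel:
  x4 ∨ x2 = max(a, b) on (0.31, 0.13) = 0.31
  x2 ∧ x3 = min(a, b) on (0.13, 0.50) = 0.13
  (x2 ∧ x3) ∨ x2 = max(a, b) on (0.13, 0.13) = 0.13
  (x4 ∨ x2) ∨ ((x2 ∧ x3) ∨ x2) = max(a, b) on (0.31, 0.13) = 0.31
  → value = 0.3100
Under algebraic product:
  x4 ∨ x2 = a + b − a·b on (0.3100, 0.1300) = 0.3997
  x2 ∧ x3 = a·b on (0.1300, 0.5000) = 0.0650
  (x2 ∧ x3) ∨ x2 = a + b − a·b on (0.0650, 0.1300) = 0.1865
  (x4 ∨ x2) ∨ ((x2 ∧ x3) ∨ x2) = a + b − a·b on (0.3997, 0.1865) = 0.5117
  → value = 0.5117
|0.3100 − 0.5117| = 0.202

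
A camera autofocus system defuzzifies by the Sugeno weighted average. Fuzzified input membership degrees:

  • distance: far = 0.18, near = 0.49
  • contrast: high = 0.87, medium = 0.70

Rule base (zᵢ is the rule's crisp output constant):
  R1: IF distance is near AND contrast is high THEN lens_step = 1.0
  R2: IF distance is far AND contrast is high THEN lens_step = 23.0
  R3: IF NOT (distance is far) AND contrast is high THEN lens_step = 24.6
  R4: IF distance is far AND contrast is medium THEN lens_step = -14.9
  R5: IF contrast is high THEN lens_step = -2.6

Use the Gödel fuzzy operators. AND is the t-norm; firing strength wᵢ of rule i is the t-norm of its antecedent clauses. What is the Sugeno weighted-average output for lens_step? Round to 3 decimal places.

R1 (z=1.0): near=0.49, high=0.87; AND[min(a, b)] → w = 0.49
R2 (z=23.0): far=0.18, high=0.87; AND[min(a, b)] → w = 0.18
R3 (z=24.6): ¬far=1−0.18=0.82, high=0.87; AND[min(a, b)] → w = 0.82
R4 (z=-14.9): far=0.18, medium=0.70; AND[min(a, b)] → w = 0.18
R5 (z=-2.6): high=0.87 → w = 0.87
Weighted average = (0.49·1.0 + 0.18·23.0 + 0.82·24.6 + 0.18·-14.9 + 0.87·-2.6) / (0.49 + 0.18 + 0.82 + 0.18 + 0.87)
  = 19.8580 / 2.5400 = 7.818

7.818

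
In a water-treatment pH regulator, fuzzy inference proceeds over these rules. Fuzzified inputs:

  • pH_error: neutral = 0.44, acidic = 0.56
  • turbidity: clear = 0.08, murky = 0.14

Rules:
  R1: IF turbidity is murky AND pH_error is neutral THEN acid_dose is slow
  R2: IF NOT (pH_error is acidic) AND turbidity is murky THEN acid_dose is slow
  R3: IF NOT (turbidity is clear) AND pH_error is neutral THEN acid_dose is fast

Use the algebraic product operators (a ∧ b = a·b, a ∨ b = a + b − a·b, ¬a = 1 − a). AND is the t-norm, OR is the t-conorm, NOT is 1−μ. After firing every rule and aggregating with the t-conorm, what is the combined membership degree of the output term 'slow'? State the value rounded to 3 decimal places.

0.119

R1: murky=0.14, neutral=0.44; AND[a·b] → w = 0.0616
R2: ¬acidic=1−0.56=0.44, murky=0.14; AND[a·b] → w = 0.0616
R3: ¬clear=1−0.08=0.92, neutral=0.44; AND[a·b] → w = 0.4048
Rules with consequent 'slow': {R1, R2} → strengths 0.0616, 0.0616
Aggregate via t-conorm [a + b − a·b]: 0.1194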